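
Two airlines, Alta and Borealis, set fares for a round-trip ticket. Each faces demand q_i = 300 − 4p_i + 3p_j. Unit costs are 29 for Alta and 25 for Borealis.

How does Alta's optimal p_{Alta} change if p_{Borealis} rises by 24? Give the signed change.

9

Alta's profit: π = (p_{Alta} − 29)(300 − 4p_{Alta} + 3p_{Borealis}).
∂π/∂p_{Alta} = 416 − 8p_{Alta} + 3p_{Borealis} = 0 ⇒ p_{Alta} = 52 + 0.375p_{Borealis}.
The reaction-function slope is 0.375, so a 24-unit rise in p_{Borealis} moves p_{Alta} by 0.375 × 24 = 9. Alta's best response rises — the actions are strategic complements.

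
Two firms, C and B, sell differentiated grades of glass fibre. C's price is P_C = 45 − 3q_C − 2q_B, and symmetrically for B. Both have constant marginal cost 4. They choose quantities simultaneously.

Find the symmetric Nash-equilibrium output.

Firm C's profit: π = q_C(45 − 3q_C − 2q_B) − 4q_C.
∂π/∂q_C = 41 − 6q_C − 2q_B = 0 ⇒ q_C = 41/6 − (1/3)q_B.
Setting q_C = q_B in the reaction function: q_C = 41/6 − (1/3)q_C, so q_C = (41/6) / (4/3) = 5.125.

5.125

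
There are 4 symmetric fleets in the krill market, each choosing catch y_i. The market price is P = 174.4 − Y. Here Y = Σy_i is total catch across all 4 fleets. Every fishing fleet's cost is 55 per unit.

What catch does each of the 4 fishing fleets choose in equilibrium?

23.88

A representative fishing fleet's profit is π_i = y_i(174.4 − Y) − 55y_i, with Y = y_i + Σ_{j≠i} y_j.
First-order condition: 119.4 − 2y_i − Σ_{j≠i} y_j = 0.
With identical fishing fleets, set every y_j = y: then 119.4 − 2y − 3y = 0, i.e. y = 119.4/5 = 23.88.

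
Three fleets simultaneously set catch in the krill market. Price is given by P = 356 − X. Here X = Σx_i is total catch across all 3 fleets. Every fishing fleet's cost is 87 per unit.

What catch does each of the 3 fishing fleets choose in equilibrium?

A representative fishing fleet's profit is π_i = x_i(356 − X) − 87x_i, with X = x_i + Σ_{j≠i} x_j.
First-order condition: 269 − 2x_i − Σ_{j≠i} x_j = 0.
In a symmetric equilibrium every fishing fleet chooses the same x, so Σ_{j≠i} x_j = 2x. The condition becomes 269 − 4x = 0, giving x = 269/4 = 67.25.

67.25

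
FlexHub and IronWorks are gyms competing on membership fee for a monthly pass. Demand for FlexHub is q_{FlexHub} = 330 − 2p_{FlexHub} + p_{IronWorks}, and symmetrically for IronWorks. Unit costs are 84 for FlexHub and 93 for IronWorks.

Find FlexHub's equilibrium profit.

13844.48

FlexHub's profit: π = (p_{FlexHub} − 84)(330 − 2p_{FlexHub} + p_{IronWorks}).
∂π/∂p_{FlexHub} = 498 − 4p_{FlexHub} + p_{IronWorks} = 0 ⇒ p_{FlexHub} = 124.5 + 0.25p_{IronWorks}.
Similarly p_{IronWorks} = 129 + 0.25p_{FlexHub}.
Solving the two reaction functions simultaneously: (1 − (0.25)(0.25))p_{FlexHub} = 124.5 + 0.25·129, so 0.9375p_{FlexHub} = 156.75 and p_{FlexHub} = 167.2.
Then p_{IronWorks} = 129 + 0.25·167.2 = 170.8.
q_{FlexHub} = 330 − 2·167.2 + 170.8 = 166.4.
Profit = (167.2 − 84)·166.4 = 13844.48.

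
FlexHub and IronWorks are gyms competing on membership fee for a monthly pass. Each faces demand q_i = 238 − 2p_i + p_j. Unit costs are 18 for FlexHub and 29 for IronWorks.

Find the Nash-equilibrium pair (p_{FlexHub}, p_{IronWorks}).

FlexHub's profit: π = (p_{FlexHub} − 18)(238 − 2p_{FlexHub} + p_{IronWorks}).
∂π/∂p_{FlexHub} = 274 − 4p_{FlexHub} + p_{IronWorks} = 0 ⇒ p_{FlexHub} = 68.5 + 0.25p_{IronWorks}.
Similarly p_{IronWorks} = 74 + 0.25p_{FlexHub}.
Substituting the second reaction function into the first: p_{FlexHub} = 68.5 + 0.25(74 + 0.25p_{FlexHub}), which gives 0.9375p_{FlexHub} = 87 ⇒ p_{FlexHub} = 92.8.
Then p_{IronWorks} = 74 + 0.25·92.8 = 97.2.

92.8, 97.2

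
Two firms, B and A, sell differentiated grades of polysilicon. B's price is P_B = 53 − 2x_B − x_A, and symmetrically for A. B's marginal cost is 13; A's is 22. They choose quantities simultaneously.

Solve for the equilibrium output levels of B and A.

Firm B's profit: π = x_B(53 − 2x_B − x_A) − 13x_B.
∂π/∂x_B = 40 − 4x_B − x_A = 0 ⇒ x_B = 10 − 0.25x_A.
Similarly x_A = 7.75 − 0.25x_B.
Plugging x_A into B's best response: x_B = 10 − 0.25(7.75 − 0.25x_B) ⇒ 0.9375x_B = 8.0625, so x_B = 8.6.
Then x_A = 7.75 − 0.25·8.6 = 5.6.

8.6, 5.6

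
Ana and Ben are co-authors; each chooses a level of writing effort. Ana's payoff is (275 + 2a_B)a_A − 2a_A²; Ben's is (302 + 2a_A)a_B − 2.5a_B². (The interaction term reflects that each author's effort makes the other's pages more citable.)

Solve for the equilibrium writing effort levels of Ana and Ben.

123.6875, 109.875

Expanding Ana's payoff: 275a_A + 2a_Ba_A − 2a_A².
∂π/∂a_A = 275 + 2a_B − 4a_A = 0, so a_A = 68.75 + 0.5a_B.
Likewise for Ben: a_B = 60.4 + 0.4a_A.
Substituting the second reaction function into the first: a_A = 68.75 + 0.5(60.4 + 0.4a_A), which gives 0.8a_A = 98.95 ⇒ a_A = 123.6875.
Then a_B = 60.4 + 0.4·123.6875 = 109.875.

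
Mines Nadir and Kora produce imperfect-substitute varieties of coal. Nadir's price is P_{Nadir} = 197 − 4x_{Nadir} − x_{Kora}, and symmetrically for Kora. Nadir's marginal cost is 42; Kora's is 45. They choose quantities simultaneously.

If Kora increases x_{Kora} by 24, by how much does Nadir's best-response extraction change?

Mine Nadir's profit: π = x_{Nadir}(197 − 4x_{Nadir} − x_{Kora}) − 42x_{Nadir}.
∂π/∂x_{Nadir} = 155 − 8x_{Nadir} − x_{Kora} = 0 ⇒ x_{Nadir} = 19.375 − 0.125x_{Kora}.
The reaction-function slope is −0.125, so a 24-unit rise in x_{Kora} moves x_{Nadir} by −0.125 × 24 = −3. Nadir's best response falls — the actions are strategic substitutes.

-3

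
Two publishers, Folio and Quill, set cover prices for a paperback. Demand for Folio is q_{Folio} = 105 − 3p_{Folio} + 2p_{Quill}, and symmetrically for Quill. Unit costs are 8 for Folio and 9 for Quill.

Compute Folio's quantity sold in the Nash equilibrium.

73.3125

Folio's profit: π = (p_{Folio} − 8)(105 − 3p_{Folio} + 2p_{Quill}).
∂π/∂p_{Folio} = 129 − 6p_{Folio} + 2p_{Quill} = 0 ⇒ p_{Folio} = 21.5 + (1/3)p_{Quill}.
Similarly p_{Quill} = 22 + (1/3)p_{Folio}.
Plugging p_{Quill} into Folio's best response: p_{Folio} = 21.5 + (1/3)(22 + (1/3)p_{Folio}) ⇒ (8/9)p_{Folio} = 173/6, so p_{Folio} = 32.4375.
Then p_{Quill} = 22 + (1/3)·32.4375 = 32.8125.
q_{Folio} = 105 − 3·32.4375 + 2·32.8125 = 73.3125.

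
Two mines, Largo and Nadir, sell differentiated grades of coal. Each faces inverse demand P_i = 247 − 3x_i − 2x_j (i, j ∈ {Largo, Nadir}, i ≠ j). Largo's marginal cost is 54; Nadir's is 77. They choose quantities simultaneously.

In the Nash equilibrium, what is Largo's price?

130.6875

Mine Largo's profit: π = x_{Largo}(247 − 3x_{Largo} − 2x_{Nadir}) − 54x_{Largo}.
∂π/∂x_{Largo} = 193 − 6x_{Largo} − 2x_{Nadir} = 0 ⇒ x_{Largo} = 193/6 − (1/3)x_{Nadir}.
Similarly x_{Nadir} = 85/3 − (1/3)x_{Largo}.
Solving the two reaction functions simultaneously: (1 − (−1/3)(−1/3))x_{Largo} = 193/6 − (1/3)·(85/3), so (8/9)x_{Largo} = 409/18 and x_{Largo} = 25.5625.
Then x_{Nadir} = 85/3 − (1/3)·25.5625 = 19.8125.
P_{Largo} = 247 − 3·25.5625 − 2·19.8125 = 130.6875.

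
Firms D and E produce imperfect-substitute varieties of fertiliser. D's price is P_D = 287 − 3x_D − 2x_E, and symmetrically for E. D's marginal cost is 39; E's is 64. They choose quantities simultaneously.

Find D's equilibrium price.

Firm D's profit: π = x_D(287 − 3x_D − 2x_E) − 39x_D.
∂π/∂x_D = 248 − 6x_D − 2x_E = 0 ⇒ x_D = 124/3 − (1/3)x_E.
Similarly x_E = 223/6 − (1/3)x_D.
Substituting the second reaction function into the first: x_D = 124/3 − (1/3)(223/6 − (1/3)x_D), which gives (8/9)x_D = 521/18 ⇒ x_D = 32.5625.
Then x_E = 223/6 − (1/3)·32.5625 = 26.3125.
P_D = 287 − 3·32.5625 − 2·26.3125 = 136.6875.

136.6875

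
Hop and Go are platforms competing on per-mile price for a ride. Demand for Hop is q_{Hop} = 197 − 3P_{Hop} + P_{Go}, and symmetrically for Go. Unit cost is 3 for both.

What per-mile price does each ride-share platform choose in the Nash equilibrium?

41.2

Hop's profit: π = (P_{Hop} − 3)(197 − 3P_{Hop} + P_{Go}).
∂π/∂P_{Hop} = 206 − 6P_{Hop} + P_{Go} = 0 ⇒ P_{Hop} = 103/3 + (1/6)P_{Go}.
Setting P_{Hop} = P_{Go} in the reaction function: P_{Hop} = 103/3 + (1/6)P_{Hop}, so P_{Hop} = (103/3) / (5/6) = 41.2.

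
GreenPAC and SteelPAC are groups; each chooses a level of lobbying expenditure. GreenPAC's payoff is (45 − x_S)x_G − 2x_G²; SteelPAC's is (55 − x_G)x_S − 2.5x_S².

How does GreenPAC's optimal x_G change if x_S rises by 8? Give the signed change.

Expanding GreenPAC's payoff: 45x_G − x_Sx_G − 2x_G².
∂π/∂x_G = 45 − x_S − 4x_G = 0, so x_G = 11.25 − 0.25x_S.
The reaction-function slope is −0.25, so an 8-unit rise in x_S moves x_G by −0.25 × 8 = −2. GreenPAC's best response falls — the actions are strategic substitutes.

-2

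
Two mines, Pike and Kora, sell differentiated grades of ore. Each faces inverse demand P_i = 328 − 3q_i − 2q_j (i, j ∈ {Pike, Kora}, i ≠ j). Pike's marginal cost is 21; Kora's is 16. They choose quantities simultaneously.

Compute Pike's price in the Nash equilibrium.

Mine Pike's profit: π = q_{Pike}(328 − 3q_{Pike} − 2q_{Kora}) − 21q_{Pike}.
∂π/∂q_{Pike} = 307 − 6q_{Pike} − 2q_{Kora} = 0 ⇒ q_{Pike} = 307/6 − (1/3)q_{Kora}.
Similarly q_{Kora} = 52 − (1/3)q_{Pike}.
Plugging q_{Kora} into Pike's best response: q_{Pike} = 307/6 − (1/3)(52 − (1/3)q_{Pike}) ⇒ (8/9)q_{Pike} = 203/6, so q_{Pike} = 38.0625.
Then q_{Kora} = 52 − (1/3)·38.0625 = 39.3125.
P_{Pike} = 328 − 3·38.0625 − 2·39.3125 = 135.1875.

135.1875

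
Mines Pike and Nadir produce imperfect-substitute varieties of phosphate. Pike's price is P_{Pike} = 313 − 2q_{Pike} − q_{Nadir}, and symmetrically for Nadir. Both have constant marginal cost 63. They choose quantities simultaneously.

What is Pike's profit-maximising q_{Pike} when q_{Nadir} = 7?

60.75

Mine Pike's profit: π = q_{Pike}(313 − 2q_{Pike} − q_{Nadir}) − 63q_{Pike}.
∂π/∂q_{Pike} = 250 − 4q_{Pike} − q_{Nadir} = 0 ⇒ q_{Pike} = 62.5 − 0.25q_{Nadir}.
At q_{Nadir} = 7: q_{Pike} = 62.5 − 0.25·7 = 60.75.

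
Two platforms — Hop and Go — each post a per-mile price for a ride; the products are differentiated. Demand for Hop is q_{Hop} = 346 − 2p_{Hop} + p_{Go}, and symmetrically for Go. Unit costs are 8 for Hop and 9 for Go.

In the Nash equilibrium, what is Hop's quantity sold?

225.6

Hop's profit: π = (p_{Hop} − 8)(346 − 2p_{Hop} + p_{Go}).
∂π/∂p_{Hop} = 362 − 4p_{Hop} + p_{Go} = 0 ⇒ p_{Hop} = 90.5 + 0.25p_{Go}.
Similarly p_{Go} = 91 + 0.25p_{Hop}.
Plugging p_{Go} into Hop's best response: p_{Hop} = 90.5 + 0.25(91 + 0.25p_{Hop}) ⇒ 0.9375p_{Hop} = 113.25, so p_{Hop} = 120.8.
Then p_{Go} = 91 + 0.25·120.8 = 121.2.
q_{Hop} = 346 − 2·120.8 + 121.2 = 225.6.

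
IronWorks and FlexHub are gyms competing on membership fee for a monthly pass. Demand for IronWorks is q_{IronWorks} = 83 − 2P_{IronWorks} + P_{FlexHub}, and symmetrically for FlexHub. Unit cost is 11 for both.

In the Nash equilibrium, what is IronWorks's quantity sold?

48

IronWorks's profit: π = (P_{IronWorks} − 11)(83 − 2P_{IronWorks} + P_{FlexHub}).
∂π/∂P_{IronWorks} = 105 − 4P_{IronWorks} + P_{FlexHub} = 0 ⇒ P_{IronWorks} = 26.25 + 0.25P_{FlexHub}.
Setting P_{IronWorks} = P_{FlexHub} in the reaction function: P_{IronWorks} = 26.25 + 0.25P_{IronWorks}, so P_{IronWorks} = 26.25 / 0.75 = 35.
q_{IronWorks} = 83 − 2·35 + 35 = 48.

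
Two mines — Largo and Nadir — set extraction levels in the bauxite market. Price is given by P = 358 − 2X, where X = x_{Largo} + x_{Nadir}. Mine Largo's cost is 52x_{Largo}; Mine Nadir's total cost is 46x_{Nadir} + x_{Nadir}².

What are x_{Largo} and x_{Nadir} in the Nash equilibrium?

Mine Largo's profit: π = x_{Largo}(358 − 2(x_{Largo} + x_{Nadir})) − 52x_{Largo}.
∂π/∂x_{Largo} = 306 − 4x_{Largo} − 2x_{Nadir} = 0, so x_{Largo} = 76.5 − 0.5x_{Nadir}.
For Nadir: ∂π/∂x_{Nadir} = 312 − 6x_{Nadir} − 2x_{Largo} = 0 ⇒ x_{Nadir} = 52 − (1/3)x_{Largo}.
Substituting the second reaction function into the first: x_{Largo} = 76.5 − 0.5(52 − (1/3)x_{Largo}), which gives (5/6)x_{Largo} = 50.5 ⇒ x_{Largo} = 60.6.
Then x_{Nadir} = 52 − (1/3)·60.6 = 31.8.

60.6, 31.8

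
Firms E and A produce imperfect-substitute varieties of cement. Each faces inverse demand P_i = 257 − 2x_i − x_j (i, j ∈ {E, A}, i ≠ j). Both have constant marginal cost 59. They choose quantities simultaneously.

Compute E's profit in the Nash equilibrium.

Firm E's profit: π = x_E(257 − 2x_E − x_A) − 59x_E.
∂π/∂x_E = 198 − 4x_E − x_A = 0 ⇒ x_E = 49.5 − 0.25x_A.
By symmetry x_A = x_E; substituting into the reaction function, 1.25x_E = 49.5 and x_E = 39.6.
P_E = 257 − 2·39.6 − 39.6 = 138.2.
Profit = (138.2 − 59)·39.6 = 3136.32.

3136.32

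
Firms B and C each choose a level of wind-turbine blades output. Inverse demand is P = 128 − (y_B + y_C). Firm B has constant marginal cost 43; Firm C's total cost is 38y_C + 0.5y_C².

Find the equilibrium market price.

76

Firm B's profit: π = y_B(128 − (y_B + y_C)) − 43y_B.
∂π/∂y_B = 85 − 2y_B − y_C = 0, so y_B = 42.5 − 0.5y_C.
For C: ∂π/∂y_C = 90 − 3y_C − y_B = 0 ⇒ y_C = 30 − (1/3)y_B.
Substituting the second reaction function into the first: y_B = 42.5 − 0.5(30 − (1/3)y_B), which gives (5/6)y_B = 27.5 ⇒ y_B = 33.
Then y_C = 30 − (1/3)·33 = 19.
Equilibrium price: P = 128 − 52 = 76.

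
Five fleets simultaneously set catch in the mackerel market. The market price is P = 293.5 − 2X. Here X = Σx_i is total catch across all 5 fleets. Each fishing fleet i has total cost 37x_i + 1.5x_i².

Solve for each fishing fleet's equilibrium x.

17.1

A representative fishing fleet's profit is π_i = x_i(293.5 − 2X) − 37x_i − 1.5x_i², with X = x_i + Σ_{j≠i} x_j.
First-order condition: 256.5 − 7x_i − 2Σ_{j≠i} x_j = 0.
Imposing symmetry (x_j = x for all j) turns Σ_{j≠i} x_j into 4x, so 256.5 = 15x and x = 17.1.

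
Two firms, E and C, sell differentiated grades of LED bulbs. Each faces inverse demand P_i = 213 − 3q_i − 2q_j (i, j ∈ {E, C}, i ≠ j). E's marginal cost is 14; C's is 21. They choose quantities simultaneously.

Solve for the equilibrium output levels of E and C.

25.3125, 23.5625

Firm E's profit: π = q_E(213 − 3q_E − 2q_C) − 14q_E.
∂π/∂q_E = 199 − 6q_E − 2q_C = 0 ⇒ q_E = 199/6 − (1/3)q_C.
Similarly q_C = 32 − (1/3)q_E.
Substituting the second reaction function into the first: q_E = 199/6 − (1/3)(32 − (1/3)q_E), which gives (8/9)q_E = 22.5 ⇒ q_E = 25.3125.
Then q_C = 32 − (1/3)·25.3125 = 23.5625.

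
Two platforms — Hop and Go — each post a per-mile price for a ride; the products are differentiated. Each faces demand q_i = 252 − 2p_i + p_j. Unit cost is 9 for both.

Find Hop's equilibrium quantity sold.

Hop's profit: π = (p_{Hop} − 9)(252 − 2p_{Hop} + p_{Go}).
∂π/∂p_{Hop} = 270 − 4p_{Hop} + p_{Go} = 0 ⇒ p_{Hop} = 67.5 + 0.25p_{Go}.
The game is symmetric, so in equilibrium p_{Go} = p_{Hop}: the reaction function gives 0.75p_{Hop} = 67.5, hence p_{Hop} = 90.
q_{Hop} = 252 − 2·90 + 90 = 162.

162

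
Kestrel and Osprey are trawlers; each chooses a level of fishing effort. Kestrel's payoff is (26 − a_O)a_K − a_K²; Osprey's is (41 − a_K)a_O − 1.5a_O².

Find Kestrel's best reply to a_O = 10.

Expanding Kestrel's payoff: 26a_K − a_Oa_K − a_K².
∂π/∂a_K = 26 − a_O − 2a_K = 0, so a_K = 13 − 0.5a_O.
At a_O = 10: a_K = 13 − 0.5·10 = 8.

8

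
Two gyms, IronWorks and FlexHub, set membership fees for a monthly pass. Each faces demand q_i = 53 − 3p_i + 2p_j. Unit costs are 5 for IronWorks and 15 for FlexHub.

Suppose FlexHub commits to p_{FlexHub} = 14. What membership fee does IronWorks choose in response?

16

IronWorks's profit: π = (p_{IronWorks} − 5)(53 − 3p_{IronWorks} + 2p_{FlexHub}).
∂π/∂p_{IronWorks} = 68 − 6p_{IronWorks} + 2p_{FlexHub} = 0 ⇒ p_{IronWorks} = 34/3 + (1/3)p_{FlexHub}.
At p_{FlexHub} = 14: p_{IronWorks} = 34/3 + (1/3)·14 = 16.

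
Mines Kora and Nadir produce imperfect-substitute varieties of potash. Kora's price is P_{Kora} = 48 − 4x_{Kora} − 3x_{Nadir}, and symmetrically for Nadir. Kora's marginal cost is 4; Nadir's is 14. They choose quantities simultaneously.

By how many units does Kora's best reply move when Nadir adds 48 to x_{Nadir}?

-18

Mine Kora's profit: π = x_{Kora}(48 − 4x_{Kora} − 3x_{Nadir}) − 4x_{Kora}.
∂π/∂x_{Kora} = 44 − 8x_{Kora} − 3x_{Nadir} = 0 ⇒ x_{Kora} = 5.5 − 0.375x_{Nadir}.
The reaction-function slope is −0.375, so a 48-unit rise in x_{Nadir} moves x_{Kora} by −0.375 × 48 = −18. Kora's best response falls — the actions are strategic substitutes.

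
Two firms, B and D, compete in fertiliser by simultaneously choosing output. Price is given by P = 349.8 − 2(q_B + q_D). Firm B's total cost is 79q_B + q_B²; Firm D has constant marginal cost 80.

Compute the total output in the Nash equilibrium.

81.04

Firm B's profit: π = q_B(349.8 − 2(q_B + q_D)) − 79q_B − q_B².
∂π/∂q_B = 270.8 − 6q_B − 2q_D = 0, so q_B = 677/15 − (1/3)q_D.
For D: ∂π/∂q_D = 269.8 − 4q_D − 2q_B = 0 ⇒ q_D = 67.45 − 0.5q_B.
Plugging q_D into B's best response: q_B = 677/15 − (1/3)(67.45 − 0.5q_B) ⇒ (5/6)q_B = 22.65, so q_B = 27.18.
Then q_D = 67.45 − 0.5·27.18 = 53.86.
Total output: 27.18 + 53.86 = 81.04.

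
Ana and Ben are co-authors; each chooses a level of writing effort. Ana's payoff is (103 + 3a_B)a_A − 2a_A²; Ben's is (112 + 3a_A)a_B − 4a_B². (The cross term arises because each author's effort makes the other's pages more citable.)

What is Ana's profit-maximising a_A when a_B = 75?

82

Expanding Ana's payoff: 103a_A + 3a_Ba_A − 2a_A².
∂π/∂a_A = 103 + 3a_B − 4a_A = 0, so a_A = 25.75 + 0.75a_B.
At a_B = 75: a_A = 25.75 + 0.75·75 = 82.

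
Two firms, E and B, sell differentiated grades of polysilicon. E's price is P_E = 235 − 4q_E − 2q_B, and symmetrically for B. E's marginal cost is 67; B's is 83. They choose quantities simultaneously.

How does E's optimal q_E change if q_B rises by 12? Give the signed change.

Firm E's profit: π = q_E(235 − 4q_E − 2q_B) − 67q_E.
∂π/∂q_E = 168 − 8q_E − 2q_B = 0 ⇒ q_E = 21 − 0.25q_B.
The reaction-function slope is −0.25, so a 12-unit rise in q_B moves q_E by −0.25 × 12 = −3. E's best response falls — the actions are strategic substitutes.

-3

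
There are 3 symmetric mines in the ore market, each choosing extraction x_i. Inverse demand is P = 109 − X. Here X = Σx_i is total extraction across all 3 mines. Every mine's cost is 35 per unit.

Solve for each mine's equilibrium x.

A representative mine's profit is π_i = x_i(109 − X) − 35x_i, with X = x_i + Σ_{j≠i} x_j.
First-order condition: 74 − 2x_i − Σ_{j≠i} x_j = 0.
In a symmetric equilibrium every mine chooses the same x, so Σ_{j≠i} x_j = 2x. The condition becomes 74 − 4x = 0, giving x = 74/4 = 18.5.

18.5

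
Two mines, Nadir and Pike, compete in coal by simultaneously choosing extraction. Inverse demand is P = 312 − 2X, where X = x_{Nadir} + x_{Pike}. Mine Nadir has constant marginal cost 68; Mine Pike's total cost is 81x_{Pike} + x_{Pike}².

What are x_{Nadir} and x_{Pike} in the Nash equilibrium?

Mine Nadir's profit: π = x_{Nadir}(312 − 2(x_{Nadir} + x_{Pike})) − 68x_{Nadir}.
∂π/∂x_{Nadir} = 244 − 4x_{Nadir} − 2x_{Pike} = 0, so x_{Nadir} = 61 − 0.5x_{Pike}.
For Pike: ∂π/∂x_{Pike} = 231 − 6x_{Pike} − 2x_{Nadir} = 0 ⇒ x_{Pike} = 38.5 − (1/3)x_{Nadir}.
Plugging x_{Pike} into Nadir's best response: x_{Nadir} = 61 − 0.5(38.5 − (1/3)x_{Nadir}) ⇒ (5/6)x_{Nadir} = 41.75, so x_{Nadir} = 50.1.
Then x_{Pike} = 38.5 − (1/3)·50.1 = 21.8.

50.1, 21.8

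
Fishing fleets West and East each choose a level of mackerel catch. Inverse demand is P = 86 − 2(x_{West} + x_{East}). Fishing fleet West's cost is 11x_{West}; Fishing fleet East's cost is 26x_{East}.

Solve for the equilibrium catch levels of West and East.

15, 7.5

Fishing fleet West's profit: π = x_{West}(86 − 2(x_{West} + x_{East})) − 11x_{West}.
∂π/∂x_{West} = 75 − 4x_{West} − 2x_{East} = 0, so x_{West} = 18.75 − 0.5x_{East}.
By the same steps for East: x_{East} = 15 − 0.5x_{West}.
Solving the two reaction functions simultaneously: (1 − (−0.5)(−0.5))x_{West} = 18.75 − 0.5·15, so 0.75x_{West} = 11.25 and x_{West} = 15.
Then x_{East} = 15 − 0.5·15 = 7.5.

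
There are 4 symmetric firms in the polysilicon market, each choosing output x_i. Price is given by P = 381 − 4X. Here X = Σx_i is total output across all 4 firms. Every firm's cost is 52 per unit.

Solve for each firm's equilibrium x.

A representative firm's profit is π_i = x_i(381 − 4X) − 52x_i, with X = x_i + Σ_{j≠i} x_j.
First-order condition: 329 − 8x_i − 4Σ_{j≠i} x_j = 0.
Imposing symmetry (x_j = x for all j) turns Σ_{j≠i} x_j into 3x, so 329 = 20x and x = 16.45.

16.45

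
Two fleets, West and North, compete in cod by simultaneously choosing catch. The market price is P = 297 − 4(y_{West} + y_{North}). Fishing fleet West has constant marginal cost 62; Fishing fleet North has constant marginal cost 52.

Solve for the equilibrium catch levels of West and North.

Fishing fleet West's profit: π = y_{West}(297 − 4(y_{West} + y_{North})) − 62y_{West}.
∂π/∂y_{West} = 235 − 8y_{West} − 4y_{North} = 0, so y_{West} = 29.375 − 0.5y_{North}.
By the same steps for North: y_{North} = 30.625 − 0.5y_{West}.
Plugging y_{North} into West's best response: y_{West} = 29.375 − 0.5(30.625 − 0.5y_{West}) ⇒ 0.75y_{West} = 14.0625, so y_{West} = 18.75.
Then y_{North} = 30.625 − 0.5·18.75 = 21.25.

18.75, 21.25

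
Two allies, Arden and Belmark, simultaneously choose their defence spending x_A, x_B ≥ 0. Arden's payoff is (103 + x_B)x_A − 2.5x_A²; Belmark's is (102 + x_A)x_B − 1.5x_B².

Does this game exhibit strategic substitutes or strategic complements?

Expanding Arden's payoff: 103x_A + x_Bx_A − 2.5x_A².
∂π/∂x_A = 103 + x_B − 5x_A = 0, so x_A = 20.6 + 0.2x_B.
The best-response slope dx_A/dx_B = 0.2 > 0: the reaction function is upward-sloping, so the choices are strategic complements.

strategic complements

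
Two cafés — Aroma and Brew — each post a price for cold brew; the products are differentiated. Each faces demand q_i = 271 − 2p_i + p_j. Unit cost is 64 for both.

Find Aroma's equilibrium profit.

9522

Aroma's profit: π = (p_{Aroma} − 64)(271 − 2p_{Aroma} + p_{Brew}).
∂π/∂p_{Aroma} = 399 − 4p_{Aroma} + p_{Brew} = 0 ⇒ p_{Aroma} = 99.75 + 0.25p_{Brew}.
By symmetry p_{Brew} = p_{Aroma}; substituting into the reaction function, 0.75p_{Aroma} = 99.75 and p_{Aroma} = 133.
q_{Aroma} = 271 − 2·133 + 133 = 138.
Profit = (133 − 64)·138 = 9522.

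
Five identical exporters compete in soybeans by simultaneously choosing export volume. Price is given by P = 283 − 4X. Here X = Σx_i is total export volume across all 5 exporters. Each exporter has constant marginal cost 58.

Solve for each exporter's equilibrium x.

A representative exporter's profit is π_i = x_i(283 − 4X) − 58x_i, with X = x_i + Σ_{j≠i} x_j.
First-order condition: 225 − 8x_i − 4Σ_{j≠i} x_j = 0.
Imposing symmetry (x_j = x for all j) turns Σ_{j≠i} x_j into 4x, so 225 = 24x and x = 9.375.

9.375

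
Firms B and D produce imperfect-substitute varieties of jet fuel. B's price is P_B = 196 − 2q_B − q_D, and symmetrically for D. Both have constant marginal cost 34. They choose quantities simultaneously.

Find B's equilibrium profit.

Firm B's profit: π = q_B(196 − 2q_B − q_D) − 34q_B.
∂π/∂q_B = 162 − 4q_B − q_D = 0 ⇒ q_B = 40.5 − 0.25q_D.
Setting q_B = q_D in the reaction function: q_B = 40.5 − 0.25q_B, so q_B = 40.5 / 1.25 = 32.4.
P_B = 196 − 2·32.4 − 32.4 = 98.8.
Profit = (98.8 − 34)·32.4 = 2099.52.

2099.52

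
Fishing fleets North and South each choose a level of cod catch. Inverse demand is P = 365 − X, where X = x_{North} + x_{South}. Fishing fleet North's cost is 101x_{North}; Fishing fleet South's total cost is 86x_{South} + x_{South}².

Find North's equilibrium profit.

Fishing fleet North's profit: π = x_{North}(365 − (x_{North} + x_{South})) − 101x_{North}.
∂π/∂x_{North} = 264 − 2x_{North} − x_{South} = 0, so x_{North} = 132 − 0.5x_{South}.
For South: ∂π/∂x_{South} = 279 − 4x_{South} − x_{North} = 0 ⇒ x_{South} = 69.75 − 0.25x_{North}.
Solving the two reaction functions simultaneously: (1 − (−0.5)(−0.25))x_{North} = 132 − 0.5·69.75, so 0.875x_{North} = 97.125 and x_{North} = 111.
Then x_{South} = 69.75 − 0.25·111 = 42.
Price P = 365 − 153 = 212.
North's profit: (212 − 101)·111 = 12321.

12321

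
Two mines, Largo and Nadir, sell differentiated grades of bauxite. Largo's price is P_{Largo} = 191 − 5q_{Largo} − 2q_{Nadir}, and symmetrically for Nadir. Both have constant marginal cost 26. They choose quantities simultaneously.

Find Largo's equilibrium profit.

Mine Largo's profit: π = q_{Largo}(191 − 5q_{Largo} − 2q_{Nadir}) − 26q_{Largo}.
∂π/∂q_{Largo} = 165 − 10q_{Largo} − 2q_{Nadir} = 0 ⇒ q_{Largo} = 16.5 − 0.2q_{Nadir}.
By symmetry q_{Nadir} = q_{Largo}; substituting into the reaction function, 1.2q_{Largo} = 16.5 and q_{Largo} = 13.75.
P_{Largo} = 191 − 5·13.75 − 2·13.75 = 94.75.
Profit = (94.75 − 26)·13.75 = 945.3125.

945.3125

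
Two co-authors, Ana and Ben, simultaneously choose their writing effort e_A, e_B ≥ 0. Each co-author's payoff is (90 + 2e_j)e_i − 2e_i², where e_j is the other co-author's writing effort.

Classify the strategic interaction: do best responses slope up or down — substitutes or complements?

strategic complements

Ana's payoff is (90 + 2e_B)e_A − 2e_A².
∂π/∂e_A = 90 + 2e_B − 4e_A = 0, so e_A = 22.5 + 0.5e_B.
The best-response slope de_A/de_B = 0.5 > 0: the reaction function is upward-sloping, so the choices are strategic complements.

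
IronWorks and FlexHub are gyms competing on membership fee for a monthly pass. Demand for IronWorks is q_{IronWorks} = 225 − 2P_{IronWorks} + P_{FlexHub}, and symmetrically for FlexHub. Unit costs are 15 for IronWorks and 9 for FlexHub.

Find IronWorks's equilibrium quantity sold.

IronWorks's profit: π = (P_{IronWorks} − 15)(225 − 2P_{IronWorks} + P_{FlexHub}).
∂π/∂P_{IronWorks} = 255 − 4P_{IronWorks} + P_{FlexHub} = 0 ⇒ P_{IronWorks} = 63.75 + 0.25P_{FlexHub}.
Similarly P_{FlexHub} = 60.75 + 0.25P_{IronWorks}.
Solving the two reaction functions simultaneously: (1 − (0.25)(0.25))P_{IronWorks} = 63.75 + 0.25·60.75, so 0.9375P_{IronWorks} = 78.9375 and P_{IronWorks} = 84.2.
Then P_{FlexHub} = 60.75 + 0.25·84.2 = 81.8.
q_{IronWorks} = 225 − 2·84.2 + 81.8 = 138.4.

138.4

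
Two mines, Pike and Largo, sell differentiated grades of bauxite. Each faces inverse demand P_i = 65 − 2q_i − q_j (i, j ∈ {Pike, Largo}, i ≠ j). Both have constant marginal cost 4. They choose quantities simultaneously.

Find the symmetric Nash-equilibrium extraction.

12.2

Mine Pike's profit: π = q_{Pike}(65 − 2q_{Pike} − q_{Largo}) − 4q_{Pike}.
∂π/∂q_{Pike} = 61 − 4q_{Pike} − q_{Largo} = 0 ⇒ q_{Pike} = 15.25 − 0.25q_{Largo}.
Setting q_{Pike} = q_{Largo} in the reaction function: q_{Pike} = 15.25 − 0.25q_{Pike}, so q_{Pike} = 15.25 / 1.25 = 12.2.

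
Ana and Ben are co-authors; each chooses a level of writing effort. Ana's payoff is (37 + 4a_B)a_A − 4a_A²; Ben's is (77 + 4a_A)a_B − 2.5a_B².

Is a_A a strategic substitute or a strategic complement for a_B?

strategic complements

Expanding Ana's payoff: 37a_A + 4a_Ba_A − 4a_A².
∂π/∂a_A = 37 + 4a_B − 8a_A = 0, so a_A = 4.625 + 0.5a_B.
The best-response slope da_A/da_B = 0.5 > 0: the reaction function is upward-sloping, so the choices are strategic complements.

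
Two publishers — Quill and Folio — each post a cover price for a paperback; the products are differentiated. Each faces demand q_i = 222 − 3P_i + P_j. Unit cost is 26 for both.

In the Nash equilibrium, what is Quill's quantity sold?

102

Quill's profit: π = (P_{Quill} − 26)(222 − 3P_{Quill} + P_{Folio}).
∂π/∂P_{Quill} = 300 − 6P_{Quill} + P_{Folio} = 0 ⇒ P_{Quill} = 50 + (1/6)P_{Folio}.
Setting P_{Quill} = P_{Folio} in the reaction function: P_{Quill} = 50 + (1/6)P_{Quill}, so P_{Quill} = 50 / (5/6) = 60.
q_{Quill} = 222 − 3·60 + 60 = 102.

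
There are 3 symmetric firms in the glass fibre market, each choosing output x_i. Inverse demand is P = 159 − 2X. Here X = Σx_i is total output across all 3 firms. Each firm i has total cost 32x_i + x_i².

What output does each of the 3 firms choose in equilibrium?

A representative firm's profit is π_i = x_i(159 − 2X) − 32x_i − x_i², with X = x_i + Σ_{j≠i} x_j.
First-order condition: 127 − 6x_i − 2Σ_{j≠i} x_j = 0.
Imposing symmetry (x_j = x for all j) turns Σ_{j≠i} x_j into 2x, so 127 = 10x and x = 12.7.

12.7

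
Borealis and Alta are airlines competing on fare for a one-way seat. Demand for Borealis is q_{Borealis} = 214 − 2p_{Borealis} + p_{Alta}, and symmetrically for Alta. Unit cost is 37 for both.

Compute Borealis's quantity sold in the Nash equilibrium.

Borealis's profit: π = (p_{Borealis} − 37)(214 − 2p_{Borealis} + p_{Alta}).
∂π/∂p_{Borealis} = 288 − 4p_{Borealis} + p_{Alta} = 0 ⇒ p_{Borealis} = 72 + 0.25p_{Alta}.
Setting p_{Borealis} = p_{Alta} in the reaction function: p_{Borealis} = 72 + 0.25p_{Borealis}, so p_{Borealis} = 72 / 0.75 = 96.
q_{Borealis} = 214 − 2·96 + 96 = 118.

118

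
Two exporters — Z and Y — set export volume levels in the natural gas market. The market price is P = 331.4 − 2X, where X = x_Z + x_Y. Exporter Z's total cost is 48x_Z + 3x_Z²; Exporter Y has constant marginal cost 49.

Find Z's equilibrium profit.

1248.2

Exporter Z's profit: π = x_Z(331.4 − 2(x_Z + x_Y)) − 48x_Z − 3x_Z².
∂π/∂x_Z = 283.4 − 10x_Z − 2x_Y = 0, so x_Z = 28.34 − 0.2x_Y.
For Y: ∂π/∂x_Y = 282.4 − 4x_Y − 2x_Z = 0 ⇒ x_Y = 70.6 − 0.5x_Z.
Plugging x_Y into Z's best response: x_Z = 28.34 − 0.2(70.6 − 0.5x_Z) ⇒ 0.9x_Z = 14.22, so x_Z = 15.8.
Then x_Y = 70.6 − 0.5·15.8 = 62.7.
Price P = 331.4 − 2·78.5 = 174.4.
Z's profit: (174.4 − 48)·15.8 − 3(15.8)² = 1248.2.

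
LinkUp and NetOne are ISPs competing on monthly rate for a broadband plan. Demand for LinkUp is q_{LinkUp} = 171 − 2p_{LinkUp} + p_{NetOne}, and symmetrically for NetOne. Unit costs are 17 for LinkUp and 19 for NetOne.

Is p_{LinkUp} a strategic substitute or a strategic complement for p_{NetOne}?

strategic complements

LinkUp's profit: π = (p_{LinkUp} − 17)(171 − 2p_{LinkUp} + p_{NetOne}).
∂π/∂p_{LinkUp} = 205 − 4p_{LinkUp} + p_{NetOne} = 0 ⇒ p_{LinkUp} = 51.25 + 0.25p_{NetOne}.
The best-response slope dp_{LinkUp}/dp_{NetOne} = 0.25 > 0: the reaction function is upward-sloping, so the choices are strategic complements.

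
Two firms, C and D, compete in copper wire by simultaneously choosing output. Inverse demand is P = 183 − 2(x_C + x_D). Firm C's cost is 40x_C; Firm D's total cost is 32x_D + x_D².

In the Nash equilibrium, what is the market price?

Firm C's profit: π = x_C(183 − 2(x_C + x_D)) − 40x_C.
∂π/∂x_C = 143 − 4x_C − 2x_D = 0, so x_C = 35.75 − 0.5x_D.
For D: ∂π/∂x_D = 151 − 6x_D − 2x_C = 0 ⇒ x_D = 151/6 − (1/3)x_C.
Substituting the second reaction function into the first: x_C = 35.75 − 0.5(151/6 − (1/3)x_C), which gives (5/6)x_C = 139/6 ⇒ x_C = 27.8.
Then x_D = 151/6 − (1/3)·27.8 = 15.9.
Equilibrium price: P = 183 − 2·43.7 = 95.6.

95.6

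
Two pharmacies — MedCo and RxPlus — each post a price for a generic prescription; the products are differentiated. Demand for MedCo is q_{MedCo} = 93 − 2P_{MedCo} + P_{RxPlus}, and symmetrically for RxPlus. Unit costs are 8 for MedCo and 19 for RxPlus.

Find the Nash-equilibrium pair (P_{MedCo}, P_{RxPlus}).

37.8, 42.2

MedCo's profit: π = (P_{MedCo} − 8)(93 − 2P_{MedCo} + P_{RxPlus}).
∂π/∂P_{MedCo} = 109 − 4P_{MedCo} + P_{RxPlus} = 0 ⇒ P_{MedCo} = 27.25 + 0.25P_{RxPlus}.
Similarly P_{RxPlus} = 32.75 + 0.25P_{MedCo}.
Substituting the second reaction function into the first: P_{MedCo} = 27.25 + 0.25(32.75 + 0.25P_{MedCo}), which gives 0.9375P_{MedCo} = 35.4375 ⇒ P_{MedCo} = 37.8.
Then P_{RxPlus} = 32.75 + 0.25·37.8 = 42.2.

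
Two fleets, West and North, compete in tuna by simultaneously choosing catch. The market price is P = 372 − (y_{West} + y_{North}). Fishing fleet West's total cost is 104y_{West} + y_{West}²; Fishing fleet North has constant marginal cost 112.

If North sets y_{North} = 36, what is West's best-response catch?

Fishing fleet West's profit: π = y_{West}(372 − (y_{West} + y_{North})) − 104y_{West} − y_{West}².
∂π/∂y_{West} = 268 − 4y_{West} − y_{North} = 0, so y_{West} = 67 − 0.25y_{North}.
At y_{North} = 36: y_{West} = 67 − 0.25·36 = 58.

58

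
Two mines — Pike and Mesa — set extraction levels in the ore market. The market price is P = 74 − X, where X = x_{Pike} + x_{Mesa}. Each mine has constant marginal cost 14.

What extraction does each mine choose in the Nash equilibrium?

20

Mine Pike's profit: π = x_{Pike}(74 − (x_{Pike} + x_{Mesa})) − 14x_{Pike}.
∂π/∂x_{Pike} = 60 − 2x_{Pike} − x_{Mesa} = 0, so x_{Pike} = 30 − 0.5x_{Mesa}.
By symmetry x_{Mesa} = x_{Pike}; substituting into the reaction function, 1.5x_{Pike} = 30 and x_{Pike} = 20.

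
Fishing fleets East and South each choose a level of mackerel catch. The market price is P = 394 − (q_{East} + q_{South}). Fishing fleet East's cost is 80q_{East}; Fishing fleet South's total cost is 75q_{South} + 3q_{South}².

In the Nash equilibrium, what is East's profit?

Fishing fleet East's profit: π = q_{East}(394 − (q_{East} + q_{South})) − 80q_{East}.
∂π/∂q_{East} = 314 − 2q_{East} − q_{South} = 0, so q_{East} = 157 − 0.5q_{South}.
For South: ∂π/∂q_{South} = 319 − 8q_{South} − q_{East} = 0 ⇒ q_{South} = 39.875 − 0.125q_{East}.
Substituting the second reaction function into the first: q_{East} = 157 − 0.5(39.875 − 0.125q_{East}), which gives 0.9375q_{East} = 137.0625 ⇒ q_{East} = 146.2.
Then q_{South} = 39.875 − 0.125·146.2 = 21.6.
Price P = 394 − 167.8 = 226.2.
East's profit: (226.2 − 80)·146.2 = 21374.44.

21374.44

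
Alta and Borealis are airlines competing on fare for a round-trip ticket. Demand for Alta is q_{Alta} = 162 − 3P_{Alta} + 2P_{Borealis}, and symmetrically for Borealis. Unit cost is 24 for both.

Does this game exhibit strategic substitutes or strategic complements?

Alta's profit: π = (P_{Alta} − 24)(162 − 3P_{Alta} + 2P_{Borealis}).
∂π/∂P_{Alta} = 234 − 6P_{Alta} + 2P_{Borealis} = 0 ⇒ P_{Alta} = 39 + (1/3)P_{Borealis}.
The best-response slope dP_{Alta}/dP_{Borealis} = 1/3 > 0: the reaction function is upward-sloping, so the choices are strategic complements.

strategic complements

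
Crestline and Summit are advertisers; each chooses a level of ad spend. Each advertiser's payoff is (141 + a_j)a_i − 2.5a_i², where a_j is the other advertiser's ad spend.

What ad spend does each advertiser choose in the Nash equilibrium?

Crestline's payoff is (141 + a_S)a_C − 2.5a_C².
∂π/∂a_C = 141 + a_S − 5a_C = 0, so a_C = 28.2 + 0.2a_S.
The game is symmetric, so in equilibrium a_S = a_C: the reaction function gives 0.8a_C = 28.2, hence a_C = 35.25.

35.25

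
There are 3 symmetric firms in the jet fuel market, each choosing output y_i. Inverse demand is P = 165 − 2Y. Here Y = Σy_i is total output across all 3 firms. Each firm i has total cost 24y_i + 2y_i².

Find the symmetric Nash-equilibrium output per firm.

11.75

A representative firm's profit is π_i = y_i(165 − 2Y) − 24y_i − 2y_i², with Y = y_i + Σ_{j≠i} y_j.
First-order condition: 141 − 8y_i − 2Σ_{j≠i} y_j = 0.
In a symmetric equilibrium every firm chooses the same y, so Σ_{j≠i} y_j = 2y. The condition becomes 141 − 12y = 0, giving y = 141/12 = 11.75.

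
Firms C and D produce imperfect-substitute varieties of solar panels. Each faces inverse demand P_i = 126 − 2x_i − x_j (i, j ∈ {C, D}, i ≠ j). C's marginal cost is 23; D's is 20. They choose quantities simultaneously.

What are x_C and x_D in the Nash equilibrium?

20.4, 21.4

Firm C's profit: π = x_C(126 − 2x_C − x_D) − 23x_C.
∂π/∂x_C = 103 − 4x_C − x_D = 0 ⇒ x_C = 25.75 − 0.25x_D.
Similarly x_D = 26.5 − 0.25x_C.
Solving the two reaction functions simultaneously: (1 − (−0.25)(−0.25))x_C = 25.75 − 0.25·26.5, so 0.9375x_C = 19.125 and x_C = 20.4.
Then x_D = 26.5 − 0.25·20.4 = 21.4.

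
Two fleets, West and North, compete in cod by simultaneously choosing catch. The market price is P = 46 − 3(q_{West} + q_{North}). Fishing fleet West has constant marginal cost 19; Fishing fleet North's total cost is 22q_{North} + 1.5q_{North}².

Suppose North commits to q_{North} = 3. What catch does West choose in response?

Fishing fleet West's profit: π = q_{West}(46 − 3(q_{West} + q_{North})) − 19q_{West}.
∂π/∂q_{West} = 27 − 6q_{West} − 3q_{North} = 0, so q_{West} = 4.5 − 0.5q_{North}.
At q_{North} = 3: q_{West} = 4.5 − 0.5·3 = 3.

3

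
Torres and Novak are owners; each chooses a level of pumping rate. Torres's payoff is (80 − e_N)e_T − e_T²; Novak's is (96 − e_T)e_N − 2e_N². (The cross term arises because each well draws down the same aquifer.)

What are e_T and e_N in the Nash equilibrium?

32, 16

Expanding Torres's payoff: 80e_T − e_Ne_T − e_T².
∂π/∂e_T = 80 − e_N − 2e_T = 0, so e_T = 40 − 0.5e_N.
Likewise for Novak: e_N = 24 − 0.25e_T.
Plugging e_N into Torres's best response: e_T = 40 − 0.5(24 − 0.25e_T) ⇒ 0.875e_T = 28, so e_T = 32.
Then e_N = 24 − 0.25·32 = 16.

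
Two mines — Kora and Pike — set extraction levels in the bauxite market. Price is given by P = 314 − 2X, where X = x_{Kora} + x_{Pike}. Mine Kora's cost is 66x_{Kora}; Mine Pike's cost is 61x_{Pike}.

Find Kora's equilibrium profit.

3280.5

Mine Kora's profit: π = x_{Kora}(314 − 2(x_{Kora} + x_{Pike})) − 66x_{Kora}.
∂π/∂x_{Kora} = 248 − 4x_{Kora} − 2x_{Pike} = 0, so x_{Kora} = 62 − 0.5x_{Pike}.
By the same steps for Pike: x_{Pike} = 63.25 − 0.5x_{Kora}.
Substituting the second reaction function into the first: x_{Kora} = 62 − 0.5(63.25 − 0.5x_{Kora}), which gives 0.75x_{Kora} = 30.375 ⇒ x_{Kora} = 40.5.
Then x_{Pike} = 63.25 − 0.5·40.5 = 43.
Price P = 314 − 2·83.5 = 147.
Kora's profit: (147 − 66)·40.5 = 3280.5.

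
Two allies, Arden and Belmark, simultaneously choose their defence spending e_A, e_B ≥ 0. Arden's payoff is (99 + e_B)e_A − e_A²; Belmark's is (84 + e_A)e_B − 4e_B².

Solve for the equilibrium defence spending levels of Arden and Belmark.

58.4, 17.8

Expanding Arden's payoff: 99e_A + e_Be_A − e_A².
∂π/∂e_A = 99 + e_B − 2e_A = 0, so e_A = 49.5 + 0.5e_B.
Likewise for Belmark: e_B = 10.5 + 0.125e_A.
Plugging e_B into Arden's best response: e_A = 49.5 + 0.5(10.5 + 0.125e_A) ⇒ 0.9375e_A = 54.75, so e_A = 58.4.
Then e_B = 10.5 + 0.125·58.4 = 17.8.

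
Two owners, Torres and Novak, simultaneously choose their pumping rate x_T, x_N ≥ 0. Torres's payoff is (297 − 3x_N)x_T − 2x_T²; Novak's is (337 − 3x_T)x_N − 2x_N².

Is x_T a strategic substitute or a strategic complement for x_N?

Expanding Torres's payoff: 297x_T − 3x_Nx_T − 2x_T².
∂π/∂x_T = 297 − 3x_N − 4x_T = 0, so x_T = 74.25 − 0.75x_N.
The best-response slope dx_T/dx_N = −0.75 < 0: the reaction function is downward-sloping, so the choices are strategic substitutes.

strategic substitutes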